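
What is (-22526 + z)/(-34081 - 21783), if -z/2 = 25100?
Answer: 36363/27932 ≈ 1.3018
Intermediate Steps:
z = -50200 (z = -2*25100 = -50200)
(-22526 + z)/(-34081 - 21783) = (-22526 - 50200)/(-34081 - 21783) = -72726/(-55864) = -72726*(-1/55864) = 36363/27932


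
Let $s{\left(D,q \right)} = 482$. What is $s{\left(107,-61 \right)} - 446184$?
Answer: $-445702$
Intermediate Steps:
$s{\left(107,-61 \right)} - 446184 = 482 - 446184 = -445702$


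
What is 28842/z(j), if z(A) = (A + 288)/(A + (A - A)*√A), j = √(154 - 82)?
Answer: -28842/1151 + 692208*√2/1151 ≈ 825.45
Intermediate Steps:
j = 6*√2 (j = √72 = 6*√2 ≈ 8.4853)
z(A) = (288 + A)/A (z(A) = (288 + A)/(A + 0*√A) = (288 + A)/(A + 0) = (288 + A)/A)
28842/z(j) = 28842/(((288 + 6*√2)/((6*√2)))) = 28842/(((√2/12)*(288 + 6*√2))) = 28842/((√2*(288 + 6*√2)/12)) = 28842*(6*√2/(288 + 6*√2)) = 173052*√2/(288 + 6*√2)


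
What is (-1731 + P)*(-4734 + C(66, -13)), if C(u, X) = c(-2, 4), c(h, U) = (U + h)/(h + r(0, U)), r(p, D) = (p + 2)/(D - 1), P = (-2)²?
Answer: 16356417/2 ≈ 8.1782e+6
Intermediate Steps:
P = 4
r(p, D) = (2 + p)/(-1 + D)
c(h, U) = (U + h)/(h + 2/(-1 + U)) (c(h, U) = (U + h)/(h + (2 + 0)/(-1 + U)) = (U + h)/(h + 2/(-1 + U)))
C(u, X) = -3/2 (C(u, X) = (-1 + 4)*(4 - 2)/(2 - 2*(-1 + 4)) = 3*2/(2 - 2*3) = 3*2/(2 - 6) = 3*2/(-4) = -¼*3*2 = -3/2)
(-1731 + P)*(-4734 + C(66, -13)) = (-1731 + 4)*(-4734 - 3/2) = -1727*(-9471/2) = 16356417/2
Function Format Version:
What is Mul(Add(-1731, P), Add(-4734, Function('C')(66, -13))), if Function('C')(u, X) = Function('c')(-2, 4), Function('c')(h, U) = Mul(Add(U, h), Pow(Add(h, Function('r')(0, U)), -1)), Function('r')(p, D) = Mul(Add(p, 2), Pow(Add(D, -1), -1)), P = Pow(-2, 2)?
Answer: Rational(16356417, 2) ≈ 8.1782e+6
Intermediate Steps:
P = 4
Function('r')(p, D) = Mul(Pow(Add(-1, D), -1), Add(2, p)) (Function('r')(p, D) = Mul(Add(2, p), Pow(Add(-1, D), -1)) = Mul(Pow(Add(-1, D), -1), Add(2, p)))
Function('c')(h, U) = Mul(Pow(Add(h, Mul(2, Pow(Add(-1, U), -1))), -1), Add(U, h)) (Function('c')(h, U) = Mul(Add(U, h), Pow(Add(h, Mul(Pow(Add(-1, U), -1), Add(2, 0))), -1)) = Mul(Add(U, h), Pow(Add(h, Mul(Pow(Add(-1, U), -1), 2)), -1)) = Mul(Add(U, h), Pow(Add(h, Mul(2, Pow(Add(-1, U), -1))), -1)) = Mul(Pow(Add(h, Mul(2, Pow(Add(-1, U), -1))), -1), Add(U, h)))
Function('C')(u, X) = Rational(-3, 2) (Function('C')(u, X) = Mul(Pow(Add(2, Mul(-2, Add(-1, 4))), -1), Add(-1, 4), Add(4, -2)) = Mul(Pow(Add(2, Mul(-2, 3)), -1), 3, 2) = Mul(Pow(Add(2, -6), -1), 3, 2) = Mul(Pow(-4, -1), 3, 2) = Mul(Rational(-1, 4), 3, 2) = Rational(-3, 2))
Mul(Add(-1731, P), Add(-4734, Function('C')(66, -13))) = Mul(Add(-1731, 4), Add(-4734, Rational(-3, 2))) = Mul(-1727, Rational(-9471, 2)) = Rational(16356417, 2)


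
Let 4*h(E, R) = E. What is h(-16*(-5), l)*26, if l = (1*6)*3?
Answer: 520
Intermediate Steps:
l = 18 (l = 6*3 = 18)
h(E, R) = E/4
h(-16*(-5), l)*26 = ((-16*(-5))/4)*26 = ((¼)*80)*26 = 20*26 = 520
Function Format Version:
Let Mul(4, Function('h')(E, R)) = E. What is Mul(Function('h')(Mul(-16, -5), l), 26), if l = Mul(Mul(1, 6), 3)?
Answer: 520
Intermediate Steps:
l = 18 (l = Mul(6, 3) = 18)
Function('h')(E, R) = Mul(Rational(1, 4), E)
Mul(Function('h')(Mul(-16, -5), l), 26) = Mul(Mul(Rational(1, 4), Mul(-16, -5)), 26) = Mul(Mul(Rational(1, 4), 80), 26) = Mul(20, 26) = 520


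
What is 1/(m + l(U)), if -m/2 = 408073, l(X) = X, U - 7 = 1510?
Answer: -1/814629 ≈ -1.2276e-6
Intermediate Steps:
U = 1517 (U = 7 + 1510 = 1517)
m = -816146 (m = -2*408073 = -816146)
1/(m + l(U)) = 1/(-816146 + 1517) = 1/(-814629) = -1/814629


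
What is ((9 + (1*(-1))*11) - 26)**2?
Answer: 784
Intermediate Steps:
((9 + (1*(-1))*11) - 26)**2 = ((9 - 1*11) - 26)**2 = ((9 - 11) - 26)**2 = (-2 - 26)**2 = (-28)**2 = 784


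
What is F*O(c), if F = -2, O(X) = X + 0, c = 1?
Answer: -2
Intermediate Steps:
O(X) = X
F*O(c) = -2*1 = -2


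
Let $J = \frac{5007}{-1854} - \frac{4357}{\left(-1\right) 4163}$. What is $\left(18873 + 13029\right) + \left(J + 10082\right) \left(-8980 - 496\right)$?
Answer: $- \frac{51850774748}{543} \approx -9.5489 \cdot 10^{7}$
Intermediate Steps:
$J = - \frac{4255421}{2572734}$ ($J = 5007 \left(- \frac{1}{1854}\right) - \frac{4357}{-4163} = - \frac{1669}{618} - - \frac{4357}{4163} = - \frac{1669}{618} + \frac{4357}{4163} = - \frac{4255421}{2572734} \approx -1.654$)
$\left(18873 + 13029\right) + \left(J + 10082\right) \left(-8980 - 496\right) = \left(18873 + 13029\right) + \left(- \frac{4255421}{2572734} + 10082\right) \left(-8980 - 496\right) = 31902 + \frac{25934048767}{2572734} \left(-9476\right) = 31902 - \frac{51868097534}{543} = - \frac{51850774748}{543}$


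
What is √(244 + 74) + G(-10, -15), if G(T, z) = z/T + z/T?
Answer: 3 + √318 ≈ 20.833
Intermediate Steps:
G(T, z) = 2*z/T
√(244 + 74) + G(-10, -15) = √(244 + 74) + 2*(-15)/(-10) = √318 + 2*(-15)*(-⅒) = √318 + 3 = 3 + √318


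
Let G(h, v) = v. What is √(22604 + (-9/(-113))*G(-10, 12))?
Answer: 2*√72160670/113 ≈ 150.35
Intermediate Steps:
√(22604 + (-9/(-113))*G(-10, 12)) = √(22604 - 9/(-113)*12) = √(22604 - 9*(-1/113)*12) = √(22604 + (9/113)*12) = √(22604 + 108/113) = √(2554360/113) = 2*√72160670/113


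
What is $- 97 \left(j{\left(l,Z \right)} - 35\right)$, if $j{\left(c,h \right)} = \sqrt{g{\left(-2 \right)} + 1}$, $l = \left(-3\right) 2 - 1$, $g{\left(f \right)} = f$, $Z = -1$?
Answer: $3395 - 97 i \approx 3395.0 - 97.0 i$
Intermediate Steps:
$l = -7$ ($l = -6 - 1 = -7$)
$j{\left(c,h \right)} = i$ ($j{\left(c,h \right)} = \sqrt{-2 + 1} = \sqrt{-1} = i$)
$- 97 \left(j{\left(l,Z \right)} - 35\right) = - 97 \left(i - 35\right) = - 97 \left(-35 + i\right) = 3395 - 97 i$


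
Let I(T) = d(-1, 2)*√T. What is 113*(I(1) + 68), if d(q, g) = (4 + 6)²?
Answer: 18984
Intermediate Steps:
d(q, g) = 100 (d(q, g) = 10² = 100)
I(T) = 100*√T
113*(I(1) + 68) = 113*(100*√1 + 68) = 113*(100*1 + 68) = 113*(100 + 68) = 113*168 = 18984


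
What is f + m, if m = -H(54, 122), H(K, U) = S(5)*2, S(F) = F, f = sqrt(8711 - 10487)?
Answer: -10 + 4*I*sqrt(111) ≈ -10.0 + 42.143*I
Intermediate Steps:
f = 4*I*sqrt(111) (f = sqrt(-1776) = 4*I*sqrt(111) ≈ 42.143*I)
H(K, U) = 10 (H(K, U) = 5*2 = 10)
m = -10 (m = -1*10 = -10)
f + m = 4*I*sqrt(111) - 10 = -10 + 4*I*sqrt(111)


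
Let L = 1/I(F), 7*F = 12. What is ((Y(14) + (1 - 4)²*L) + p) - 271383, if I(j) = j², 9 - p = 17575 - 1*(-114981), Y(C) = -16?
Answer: -6463087/16 ≈ -4.0394e+5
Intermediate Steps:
F = 12/7 (F = (⅐)*12 = 12/7 ≈ 1.7143)
p = -132547 (p = 9 - (17575 - 1*(-114981)) = 9 - (17575 + 114981) = 9 - 1*132556 = 9 - 132556 = -132547)
L = 49/144 (L = 1/((12/7)²) = 1/(144/49) = 49/144 ≈ 0.34028)
((Y(14) + (1 - 4)²*L) + p) - 271383 = ((-16 + (1 - 4)²*(49/144)) - 132547) - 271383 = ((-16 + (-3)²*(49/144)) - 132547) - 271383 = ((-16 + 9*(49/144)) - 132547) - 271383 = ((-16 + 49/16) - 132547) - 271383 = (-207/16 - 132547) - 271383 = -2120959/16 - 271383 = -6463087/16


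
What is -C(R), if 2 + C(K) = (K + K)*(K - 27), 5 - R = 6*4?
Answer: -1746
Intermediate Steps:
R = -19 (R = 5 - 6*4 = 5 - 1*24 = 5 - 24 = -19)
C(K) = -2 + 2*K*(-27 + K) (C(K) = -2 + (K + K)*(K - 27) = -2 + (2*K)*(-27 + K) = -2 + 2*K*(-27 + K))
-C(R) = -(-2 - 54*(-19) + 2*(-19)**2) = -(-2 + 1026 + 2*361) = -(-2 + 1026 + 722) = -1*1746 = -1746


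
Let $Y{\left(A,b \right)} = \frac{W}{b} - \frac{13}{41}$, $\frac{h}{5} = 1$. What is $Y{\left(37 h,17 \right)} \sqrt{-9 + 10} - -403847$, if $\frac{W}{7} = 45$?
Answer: $\frac{281494053}{697} \approx 4.0387 \cdot 10^{5}$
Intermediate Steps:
$W = 315$ ($W = 7 \cdot 45 = 315$)
$h = 5$ ($h = 5 \cdot 1 = 5$)
$Y{\left(A,b \right)} = - \frac{13}{41} + \frac{315}{b}$ ($Y{\left(A,b \right)} = \frac{315}{b} - \frac{13}{41} = - \frac{13}{41} + \frac{315}{b}$)
$Y{\left(37 h,17 \right)} \sqrt{-9 + 10} - -403847 = \left(- \frac{13}{41} + \frac{315}{17}\right) \sqrt{-9 + 10} - -403847 = \left(- \frac{13}{41} + 315 \cdot \frac{1}{17}\right) \sqrt{1} + 403847 = \left(- \frac{13}{41} + \frac{315}{17}\right) 1 + 403847 = \frac{12694}{697} \cdot 1 + 403847 = \frac{12694}{697} + 403847 = \frac{281494053}{697}$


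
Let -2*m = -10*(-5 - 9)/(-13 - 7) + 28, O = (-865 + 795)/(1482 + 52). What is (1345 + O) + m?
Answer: 2047053/1534 ≈ 1334.5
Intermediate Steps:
O = -35/767 (O = -70/1534 = -70*1/1534 = -35/767 ≈ -0.045632)
m = -21/2 (m = -(-10*(-5 - 9)/(-13 - 7) + 28)/2 = -(-(-140)/(-20) + 28)/2 = -(-(-140)*(-1)/20 + 28)/2 = -(-10*7/10 + 28)/2 = -(-7 + 28)/2 = -½*21 = -21/2 ≈ -10.500)
(1345 + O) + m = (1345 - 35/767) - 21/2 = 1031580/767 - 21/2 = 2047053/1534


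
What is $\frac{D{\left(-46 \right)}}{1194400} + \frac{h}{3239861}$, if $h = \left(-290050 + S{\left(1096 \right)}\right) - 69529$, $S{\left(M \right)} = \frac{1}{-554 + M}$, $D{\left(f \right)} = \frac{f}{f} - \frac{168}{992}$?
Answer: $- \frac{14432194311697507}{130037062034153600} \approx -0.11099$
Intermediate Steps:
$D{\left(f \right)} = \frac{103}{124}$ ($D{\left(f \right)} = 1 - \frac{21}{124} = \frac{103}{124}$)
$h = - \frac{194891817}{542}$ ($h = \left(-290050 + \frac{1}{-554 + 1096}\right) - 69529 = \left(-290050 + \frac{1}{542}\right) - 69529 = - \frac{157207099}{542} - 69529 = - \frac{194891817}{542} \approx -3.5958 \cdot 10^{5}$)
$\frac{D{\left(-46 \right)}}{1194400} + \frac{h}{3239861} = \frac{103}{124 \cdot 1194400} - \frac{194891817}{542 \cdot 3239861} = \frac{103}{124} \cdot \frac{1}{1194400} - \frac{194891817}{1756004662} = \frac{103}{148105600} - \frac{194891817}{1756004662} = - \frac{14432194311697507}{130037062034153600}$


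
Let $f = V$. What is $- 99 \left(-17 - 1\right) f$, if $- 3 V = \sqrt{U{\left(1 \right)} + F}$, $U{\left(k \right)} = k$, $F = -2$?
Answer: $- 594 i \approx - 594.0 i$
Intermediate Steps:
$V = - \frac{i}{3}$ ($V = - \frac{\sqrt{1 - 2}}{3} = - \frac{\sqrt{-1}}{3} = - \frac{i}{3} \approx - 0.33333 i$)
$f = - \frac{i}{3} \approx - 0.33333 i$
$- 99 \left(-17 - 1\right) f = - 99 \left(-17 - 1\right) \left(- \frac{i}{3}\right) = - 99 \left(- 18 \left(- \frac{i}{3}\right)\right) = - 99 \cdot 6 i = - 594 i$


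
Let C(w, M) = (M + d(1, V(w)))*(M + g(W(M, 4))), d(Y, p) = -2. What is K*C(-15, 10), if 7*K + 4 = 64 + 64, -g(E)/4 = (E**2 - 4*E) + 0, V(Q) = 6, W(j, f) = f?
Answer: 9920/7 ≈ 1417.1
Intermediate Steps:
g(E) = -4*E**2 + 16*E (g(E) = -4*((E**2 - 4*E) + 0) = -4*(E**2 - 4*E) = -4*E**2 + 16*E)
C(w, M) = M*(-2 + M) (C(w, M) = (M - 2)*(M + 4*4*(4 - 1*4)) = (-2 + M)*(M + 4*4*(4 - 4)) = (-2 + M)*(M + 4*4*0) = (-2 + M)*(M + 0) = (-2 + M)*M = M*(-2 + M))
K = 124/7 (K = -4/7 + (64 + 64)/7 = -4/7 + (1/7)*128 = -4/7 + 128/7 = 124/7 ≈ 17.714)
K*C(-15, 10) = 124*(10*(-2 + 10))/7 = 124*(10*8)/7 = (124/7)*80 = 9920/7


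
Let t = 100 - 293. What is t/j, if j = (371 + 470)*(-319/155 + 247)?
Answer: -29915/31929406 ≈ -0.00093691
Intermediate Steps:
t = -193
j = 31929406/155 (j = 841*(-319*1/155 + 247) = 841*(-319/155 + 247) = 841*(37966/155) = 31929406/155 ≈ 2.0600e+5)
t/j = -193/31929406/155 = -193*155/31929406 = -29915/31929406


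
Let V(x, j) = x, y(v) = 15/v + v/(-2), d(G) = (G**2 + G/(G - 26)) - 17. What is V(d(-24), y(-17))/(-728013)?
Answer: -13987/18200325 ≈ -0.00076850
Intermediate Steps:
d(G) = -17 + G**2 + G/(-26 + G) (d(G) = (G**2 + G/(-26 + G)) - 17 = -17 + G**2 + G/(-26 + G))
y(v) = 15/v - v/2 (y(v) = 15/v + v*(-1/2) = 15/v - v/2)
V(d(-24), y(-17))/(-728013) = ((442 + (-24)**3 - 26*(-24)**2 - 16*(-24))/(-26 - 24))/(-728013) = ((442 - 13824 - 26*576 + 384)/(-50))*(-1/728013) = -(442 - 13824 - 14976 + 384)/50*(-1/728013) = -1/50*(-27974)*(-1/728013) = (13987/25)*(-1/728013) = -13987/18200325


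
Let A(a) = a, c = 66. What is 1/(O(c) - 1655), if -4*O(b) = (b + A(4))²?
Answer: -1/2880 ≈ -0.00034722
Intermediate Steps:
O(b) = -(4 + b)²/4 (O(b) = -(b + 4)²/4 = -(4 + b)²/4)
1/(O(c) - 1655) = 1/(-(4 + 66)²/4 - 1655) = 1/(-¼*70² - 1655) = 1/(-¼*4900 - 1655) = 1/(-1225 - 1655) = 1/(-2880) = -1/2880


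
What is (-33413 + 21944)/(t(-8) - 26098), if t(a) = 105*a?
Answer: 11469/26938 ≈ 0.42576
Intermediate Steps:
(-33413 + 21944)/(t(-8) - 26098) = (-33413 + 21944)/(105*(-8) - 26098) = -11469/(-840 - 26098) = -11469/(-26938) = -11469*(-1/26938) = 11469/26938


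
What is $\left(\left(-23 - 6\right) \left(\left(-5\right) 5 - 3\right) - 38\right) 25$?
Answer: $19350$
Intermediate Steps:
$\left(\left(-23 - 6\right) \left(\left(-5\right) 5 - 3\right) - 38\right) 25 = \left(- 29 \left(-25 - 3\right) - 38\right) 25 = \left(\left(-29\right) \left(-28\right) - 38\right) 25 = \left(812 - 38\right) 25 = 774 \cdot 25 = 19350$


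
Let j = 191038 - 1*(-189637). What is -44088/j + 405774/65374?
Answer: 75792904269/12443123725 ≈ 6.0911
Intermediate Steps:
j = 380675 (j = 191038 + 189637 = 380675)
-44088/j + 405774/65374 = -44088/380675 + 405774/65374 = -44088*1/380675 + 405774*(1/65374) = -44088/380675 + 202887/32687 = 75792904269/12443123725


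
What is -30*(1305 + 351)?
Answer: -49680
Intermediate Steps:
-30*(1305 + 351) = -30*1656 = -49680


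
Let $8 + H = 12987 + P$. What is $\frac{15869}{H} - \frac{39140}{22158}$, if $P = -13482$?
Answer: $- \frac{185656361}{5572737} \approx -33.315$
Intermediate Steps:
$H = -503$ ($H = -8 + \left(12987 - 13482\right) = -8 - 495 = -503$)
$\frac{15869}{H} - \frac{39140}{22158} = \frac{15869}{-503} - \frac{39140}{22158} = 15869 \left(- \frac{1}{503}\right) - \frac{19570}{11079} = - \frac{15869}{503} - \frac{19570}{11079} = - \frac{185656361}{5572737}$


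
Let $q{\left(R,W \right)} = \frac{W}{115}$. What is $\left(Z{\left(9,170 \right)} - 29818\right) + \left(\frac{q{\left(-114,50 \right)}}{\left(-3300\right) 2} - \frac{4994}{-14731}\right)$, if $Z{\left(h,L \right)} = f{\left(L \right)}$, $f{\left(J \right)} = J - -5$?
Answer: $- \frac{6628590486751}{223616580} \approx -29643.0$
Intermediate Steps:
$f{\left(J \right)} = 5 + J$ ($f{\left(J \right)} = J + 5 = 5 + J$)
$Z{\left(h,L \right)} = 5 + L$
$q{\left(R,W \right)} = \frac{W}{115}$ ($q{\left(R,W \right)} = W \frac{1}{115} = \frac{W}{115}$)
$\left(Z{\left(9,170 \right)} - 29818\right) + \left(\frac{q{\left(-114,50 \right)}}{\left(-3300\right) 2} - \frac{4994}{-14731}\right) = \left(\left(5 + 170\right) - 29818\right) + \left(\frac{\frac{1}{115} \cdot 50}{\left(-3300\right) 2} - \frac{4994}{-14731}\right) = \left(175 - 29818\right) + \left(\frac{10}{23 \left(-6600\right)} - - \frac{4994}{14731}\right) = -29643 + \left(\frac{10}{23} \left(- \frac{1}{6600}\right) + \frac{4994}{14731}\right) = -29643 + \left(- \frac{1}{15180} + \frac{4994}{14731}\right) = -29643 + \frac{75794189}{223616580} = - \frac{6628590486751}{223616580}$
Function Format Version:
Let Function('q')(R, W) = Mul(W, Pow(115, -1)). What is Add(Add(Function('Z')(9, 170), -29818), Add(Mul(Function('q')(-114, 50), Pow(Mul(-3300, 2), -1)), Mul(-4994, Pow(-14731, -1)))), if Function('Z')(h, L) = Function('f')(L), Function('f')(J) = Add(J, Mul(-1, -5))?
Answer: Rational(-6628590486751, 223616580) ≈ -29643.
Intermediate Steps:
Function('f')(J) = Add(5, J) (Function('f')(J) = Add(J, 5) = Add(5, J))
Function('Z')(h, L) = Add(5, L)
Function('q')(R, W) = Mul(Rational(1, 115), W) (Function('q')(R, W) = Mul(W, Rational(1, 115)) = Mul(Rational(1, 115), W))
Add(Add(Function('Z')(9, 170), -29818), Add(Mul(Function('q')(-114, 50), Pow(Mul(-3300, 2), -1)), Mul(-4994, Pow(-14731, -1)))) = Add(Add(Add(5, 170), -29818), Add(Mul(Mul(Rational(1, 115), 50), Pow(Mul(-3300, 2), -1)), Mul(-4994, Pow(-14731, -1)))) = Add(Add(175, -29818), Add(Mul(Rational(10, 23), Pow(-6600, -1)), Mul(-4994, Rational(-1, 14731)))) = Add(-29643, Add(Mul(Rational(10, 23), Rational(-1, 6600)), Rational(4994, 14731))) = Add(-29643, Add(Rational(-1, 15180), Rational(4994, 14731))) = Add(-29643, Rational(75794189, 223616580)) = Rational(-6628590486751, 223616580)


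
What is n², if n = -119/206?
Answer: 14161/42436 ≈ 0.33370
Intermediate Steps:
n = -119/206 (n = -119*1/206 = -119/206 ≈ -0.57767)
n² = (-119/206)² = 14161/42436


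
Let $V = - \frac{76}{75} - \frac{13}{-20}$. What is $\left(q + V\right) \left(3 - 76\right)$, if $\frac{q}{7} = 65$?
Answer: $- \frac{9956543}{300} \approx -33189.0$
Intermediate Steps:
$q = 455$ ($q = 7 \cdot 65 = 455$)
$V = - \frac{109}{300}$ ($V = \left(-76\right) \frac{1}{75} - - \frac{13}{20} = - \frac{76}{75} + \frac{13}{20} = - \frac{109}{300} \approx -0.36333$)
$\left(q + V\right) \left(3 - 76\right) = \left(455 - \frac{109}{300}\right) \left(3 - 76\right) = \frac{136391}{300} \left(-73\right) = - \frac{9956543}{300}$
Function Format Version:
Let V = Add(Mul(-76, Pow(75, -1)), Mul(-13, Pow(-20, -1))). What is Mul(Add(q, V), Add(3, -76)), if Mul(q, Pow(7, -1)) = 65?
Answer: Rational(-9956543, 300) ≈ -33189.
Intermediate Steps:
q = 455 (q = Mul(7, 65) = 455)
V = Rational(-109, 300) (V = Add(Mul(-76, Rational(1, 75)), Mul(-13, Rational(-1, 20))) = Add(Rational(-76, 75), Rational(13, 20)) = Rational(-109, 300) ≈ -0.36333)
Mul(Add(q, V), Add(3, -76)) = Mul(Add(455, Rational(-109, 300)), Add(3, -76)) = Mul(Rational(136391, 300), -73) = Rational(-9956543, 300)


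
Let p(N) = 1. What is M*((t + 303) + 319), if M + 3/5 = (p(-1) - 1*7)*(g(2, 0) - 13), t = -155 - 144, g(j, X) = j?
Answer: 105621/5 ≈ 21124.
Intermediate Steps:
t = -299
M = 327/5 (M = -⅗ + (1 - 1*7)*(2 - 13) = -⅗ + (1 - 7)*(-11) = -⅗ - 6*(-11) = -⅗ + 66 = 327/5 ≈ 65.400)
M*((t + 303) + 319) = 327*((-299 + 303) + 319)/5 = 327*(4 + 319)/5 = (327/5)*323 = 105621/5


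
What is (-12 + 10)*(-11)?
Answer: 22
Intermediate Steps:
(-12 + 10)*(-11) = -2*(-11) = 22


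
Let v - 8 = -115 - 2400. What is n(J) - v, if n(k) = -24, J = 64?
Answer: 2483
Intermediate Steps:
v = -2507 (v = 8 + (-115 - 2400) = 8 - 2515 = -2507)
n(J) - v = -24 - 1*(-2507) = -24 + 2507 = 2483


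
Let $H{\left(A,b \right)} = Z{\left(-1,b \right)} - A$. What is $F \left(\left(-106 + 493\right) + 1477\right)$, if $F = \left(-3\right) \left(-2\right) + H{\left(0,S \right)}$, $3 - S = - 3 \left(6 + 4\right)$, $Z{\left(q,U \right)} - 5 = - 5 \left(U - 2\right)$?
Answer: $-268416$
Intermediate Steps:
$Z{\left(q,U \right)} = 15 - 5 U$ ($Z{\left(q,U \right)} = 5 - 5 \left(U - 2\right) = 5 - 5 \left(-2 + U\right) = 5 - \left(-10 + 5 U\right) = 15 - 5 U$)
$S = 33$ ($S = 3 - - 3 \left(6 + 4\right) = 3 - \left(-3\right) 10 = 3 - -30 = 3 + 30 = 33$)
$H{\left(A,b \right)} = 15 - A - 5 b$ ($H{\left(A,b \right)} = \left(15 - 5 b\right) - A = 15 - A - 5 b$)
$F = -144$ ($F = \left(-3\right) \left(-2\right) - 150 = 6 + \left(15 + 0 - 165\right) = 6 - 150 = -144$)
$F \left(\left(-106 + 493\right) + 1477\right) = - 144 \left(\left(-106 + 493\right) + 1477\right) = - 144 \left(387 + 1477\right) = \left(-144\right) 1864 = -268416$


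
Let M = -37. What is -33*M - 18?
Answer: 1203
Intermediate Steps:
-33*M - 18 = -33*(-37) - 18 = 1221 - 18 = 1203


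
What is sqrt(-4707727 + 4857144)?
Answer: sqrt(149417) ≈ 386.54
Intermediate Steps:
sqrt(-4707727 + 4857144) = sqrt(149417)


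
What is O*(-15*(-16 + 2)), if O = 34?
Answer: 7140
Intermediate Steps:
O*(-15*(-16 + 2)) = 34*(-15*(-16 + 2)) = 34*(-15*(-14)) = 34*210 = 7140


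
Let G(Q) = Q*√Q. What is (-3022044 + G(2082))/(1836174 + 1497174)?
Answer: -251837/277779 + 347*√2082/555558 ≈ -0.87811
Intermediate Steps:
G(Q) = Q^(3/2)
(-3022044 + G(2082))/(1836174 + 1497174) = (-3022044 + 2082^(3/2))/(1836174 + 1497174) = (-3022044 + 2082*√2082)/3333348 = (-3022044 + 2082*√2082)*(1/3333348) = -251837/277779 + 347*√2082/555558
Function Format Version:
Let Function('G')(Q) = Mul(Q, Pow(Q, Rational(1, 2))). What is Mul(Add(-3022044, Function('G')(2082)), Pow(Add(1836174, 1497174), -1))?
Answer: Add(Rational(-251837, 277779), Mul(Rational(347, 555558), Pow(2082, Rational(1, 2)))) ≈ -0.87811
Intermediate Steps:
Function('G')(Q) = Pow(Q, Rational(3, 2))
Mul(Add(-3022044, Function('G')(2082)), Pow(Add(1836174, 1497174), -1)) = Mul(Add(-3022044, Pow(2082, Rational(3, 2))), Pow(Add(1836174, 1497174), -1)) = Mul(Add(-3022044, Mul(2082, Pow(2082, Rational(1, 2)))), Pow(3333348, -1)) = Mul(Add(-3022044, Mul(2082, Pow(2082, Rational(1, 2)))), Rational(1, 3333348)) = Add(Rational(-251837, 277779), Mul(Rational(347, 555558), Pow(2082, Rational(1, 2))))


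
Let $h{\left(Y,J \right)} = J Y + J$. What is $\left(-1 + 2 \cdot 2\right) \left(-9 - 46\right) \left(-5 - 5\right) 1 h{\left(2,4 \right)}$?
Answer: $19800$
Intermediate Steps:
$h{\left(Y,J \right)} = J + J Y$
$\left(-1 + 2 \cdot 2\right) \left(-9 - 46\right) \left(-5 - 5\right) 1 h{\left(2,4 \right)} = \left(-1 + 2 \cdot 2\right) \left(-9 - 46\right) \left(-5 - 5\right) 1 \cdot 4 \left(1 + 2\right) = \left(-1 + 4\right) \left(-55\right) \left(- 10 \cdot 1 \cdot 4 \cdot 3\right) = 3 \left(-55\right) \left(- 10 \cdot 1 \cdot 12\right) = - 165 \left(\left(-10\right) 12\right) = \left(-165\right) \left(-120\right) = 19800$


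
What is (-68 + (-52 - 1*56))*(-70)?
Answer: 12320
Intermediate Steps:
(-68 + (-52 - 1*56))*(-70) = (-68 + (-52 - 56))*(-70) = (-68 - 108)*(-70) = -176*(-70) = 12320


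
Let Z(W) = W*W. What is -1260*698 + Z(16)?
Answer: -879224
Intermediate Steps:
Z(W) = W²
-1260*698 + Z(16) = -1260*698 + 16² = -879480 + 256 = -879224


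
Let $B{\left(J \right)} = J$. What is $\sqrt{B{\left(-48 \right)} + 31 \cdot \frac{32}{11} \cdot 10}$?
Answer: $\frac{4 \sqrt{6457}}{11} \approx 29.22$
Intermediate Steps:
$\sqrt{B{\left(-48 \right)} + 31 \cdot \frac{32}{11} \cdot 10} = \sqrt{-48 + 31 \cdot \frac{32}{11} \cdot 10} = \sqrt{-48 + \frac{992}{11} \cdot 10} = \sqrt{-48 + \frac{9920}{11}} = \sqrt{\frac{9392}{11}} = \frac{4 \sqrt{6457}}{11}$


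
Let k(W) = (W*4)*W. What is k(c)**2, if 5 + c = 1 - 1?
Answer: 10000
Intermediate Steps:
c = -5 (c = -5 + (1 - 1) = -5 + 0 = -5)
k(W) = 4*W**2 (k(W) = (4*W)*W = 4*W**2)
k(c)**2 = (4*(-5)**2)**2 = (4*25)**2 = 100**2 = 10000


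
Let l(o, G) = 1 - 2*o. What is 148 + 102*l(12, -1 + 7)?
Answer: -2198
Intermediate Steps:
148 + 102*l(12, -1 + 7) = 148 + 102*(1 - 2*12) = 148 + 102*(1 - 24) = 148 + 102*(-23) = 148 - 2346 = -2198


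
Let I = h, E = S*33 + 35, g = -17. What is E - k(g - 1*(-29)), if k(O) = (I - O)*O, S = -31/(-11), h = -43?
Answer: 788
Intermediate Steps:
S = 31/11 (S = -31*(-1/11) = 31/11 ≈ 2.8182)
E = 128 (E = (31/11)*33 + 35 = 93 + 35 = 128)
I = -43
k(O) = O*(-43 - O) (k(O) = (-43 - O)*O = O*(-43 - O))
E - k(g - 1*(-29)) = 128 - (-1)*(-17 - 1*(-29))*(43 + (-17 - 1*(-29))) = 128 - (-1)*(-17 + 29)*(43 + (-17 + 29)) = 128 - (-1)*12*(43 + 12) = 128 - (-1)*12*55 = 128 - 1*(-660) = 128 + 660 = 788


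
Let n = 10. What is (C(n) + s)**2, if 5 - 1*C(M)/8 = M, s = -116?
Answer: 24336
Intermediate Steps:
C(M) = 40 - 8*M
(C(n) + s)**2 = ((40 - 8*10) - 116)**2 = ((40 - 80) - 116)**2 = (-40 - 116)**2 = (-156)**2 = 24336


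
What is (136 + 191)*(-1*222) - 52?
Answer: -72646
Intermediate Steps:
(136 + 191)*(-1*222) - 52 = 327*(-222) - 52 = -72594 - 52 = -72646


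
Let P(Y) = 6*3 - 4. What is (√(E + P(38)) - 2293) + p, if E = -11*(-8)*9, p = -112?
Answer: -2405 + √806 ≈ -2376.6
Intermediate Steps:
E = 792 (E = 88*9 = 792)
P(Y) = 14 (P(Y) = 18 - 4 = 14)
(√(E + P(38)) - 2293) + p = (√(792 + 14) - 2293) - 112 = (√806 - 2293) - 112 = (-2293 + √806) - 112 = -2405 + √806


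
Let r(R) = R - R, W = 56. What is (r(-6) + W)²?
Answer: 3136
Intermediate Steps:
r(R) = 0
(r(-6) + W)² = (0 + 56)² = 56² = 3136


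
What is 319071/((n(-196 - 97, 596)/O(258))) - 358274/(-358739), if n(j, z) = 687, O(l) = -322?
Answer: -12285635986260/82151231 ≈ -1.4955e+5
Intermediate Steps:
319071/((n(-196 - 97, 596)/O(258))) - 358274/(-358739) = 319071/((687/(-322))) - 358274/(-358739) = 319071/((687*(-1/322))) - 358274*(-1/358739) = 319071/(-687/322) + 358274/358739 = 319071*(-322/687) + 358274/358739 = -34246954/229 + 358274/358739 = -12285635986260/82151231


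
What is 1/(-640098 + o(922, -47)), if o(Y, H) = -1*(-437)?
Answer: -1/639661 ≈ -1.5633e-6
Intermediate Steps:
o(Y, H) = 437
1/(-640098 + o(922, -47)) = 1/(-640098 + 437) = 1/(-639661) = -1/639661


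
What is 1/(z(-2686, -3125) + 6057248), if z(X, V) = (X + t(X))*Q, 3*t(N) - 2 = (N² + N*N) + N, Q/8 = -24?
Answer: -1/916723552 ≈ -1.0908e-9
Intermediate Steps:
Q = -192 (Q = 8*(-24) = -192)
t(N) = ⅔ + N/3 + 2*N²/3 (t(N) = ⅔ + ((N² + N*N) + N)/3 = ⅔ + ((N² + N²) + N)/3 = ⅔ + (2*N² + N)/3 = ⅔ + (N + 2*N²)/3 = ⅔ + (N/3 + 2*N²/3) = ⅔ + N/3 + 2*N²/3)
z(X, V) = -128 - 256*X - 128*X² (z(X, V) = (X + (⅔ + X/3 + 2*X²/3))*(-192) = (⅔ + 2*X²/3 + 4*X/3)*(-192) = -128 - 256*X - 128*X²)
1/(z(-2686, -3125) + 6057248) = 1/((-128 - 256*(-2686) - 128*(-2686)²) + 6057248) = 1/((-128 + 687616 - 128*7214596) + 6057248) = 1/((-128 + 687616 - 923468288) + 6057248) = 1/(-922780800 + 6057248) = 1/(-916723552) = -1/916723552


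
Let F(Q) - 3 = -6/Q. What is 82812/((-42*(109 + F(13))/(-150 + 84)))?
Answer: 5921058/5075 ≈ 1166.7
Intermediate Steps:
F(Q) = 3 - 6/Q
82812/((-42*(109 + F(13))/(-150 + 84))) = 82812/((-42*(109 + (3 - 6/13))/(-150 + 84))) = 82812/((-42*(109 + (3 - 6*1/13))/(-66))) = 82812/((-42*(109 + (3 - 6/13))*(-1)/66)) = 82812/((-42*(109 + 33/13)*(-1)/66)) = 82812/((-60900*(-1)/(13*66))) = 82812/((-42*(-725/429))) = 82812/(10150/143) = 82812*(143/10150) = 5921058/5075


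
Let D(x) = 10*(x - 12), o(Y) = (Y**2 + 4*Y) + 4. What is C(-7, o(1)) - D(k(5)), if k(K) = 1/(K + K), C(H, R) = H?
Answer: 112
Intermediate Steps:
o(Y) = 4 + Y**2 + 4*Y
k(K) = 1/(2*K)
D(x) = -120 + 10*x (D(x) = 10*(-12 + x) = -120 + 10*x)
C(-7, o(1)) - D(k(5)) = -7 - (-120 + 10*((1/2)/5)) = -7 - (-120 + 10*((1/2)*(1/5))) = -7 - (-120 + 10*(1/10)) = -7 - (-120 + 1) = -7 - 1*(-119) = -7 + 119 = 112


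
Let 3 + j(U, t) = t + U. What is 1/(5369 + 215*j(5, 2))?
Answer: 1/6229 ≈ 0.00016054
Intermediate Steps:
j(U, t) = -3 + U + t (j(U, t) = -3 + (t + U) = -3 + (U + t) = -3 + U + t)
1/(5369 + 215*j(5, 2)) = 1/(5369 + 215*(-3 + 5 + 2)) = 1/(5369 + 215*4) = 1/(5369 + 860) = 1/6229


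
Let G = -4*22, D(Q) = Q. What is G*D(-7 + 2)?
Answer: 440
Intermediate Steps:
G = -88
G*D(-7 + 2) = -88*(-7 + 2) = -88*(-5) = 440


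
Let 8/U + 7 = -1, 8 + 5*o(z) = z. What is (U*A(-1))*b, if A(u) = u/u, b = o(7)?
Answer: 1/5 ≈ 0.20000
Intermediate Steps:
o(z) = -8/5 + z/5
b = -1/5 (b = -8/5 + (1/5)*7 = -8/5 + 7/5 = -1/5 ≈ -0.20000)
U = -1 (U = 8/(-7 - 1) = 8/(-8) = 8*(-1/8) = -1)
A(u) = 1
(U*A(-1))*b = -1*1*(-1/5) = -1*(-1/5) = 1/5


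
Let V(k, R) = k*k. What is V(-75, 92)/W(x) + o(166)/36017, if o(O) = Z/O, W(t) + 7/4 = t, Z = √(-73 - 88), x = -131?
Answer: -2500/59 + I*√161/5978822 ≈ -42.373 + 2.1223e-6*I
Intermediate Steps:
V(k, R) = k²
Z = I*√161 (Z = √(-161) = I*√161 ≈ 12.689*I)
W(t) = -7/4 + t
o(O) = I*√161/O (o(O) = (I*√161)/O = I*√161/O)
V(-75, 92)/W(x) + o(166)/36017 = (-75)²/(-7/4 - 131) + (I*√161/166)/36017 = 5625/(-531/4) + (I*√161*(1/166))*(1/36017) = 5625*(-4/531) + (I*√161/166)*(1/36017) = -2500/59 + I*√161/5978822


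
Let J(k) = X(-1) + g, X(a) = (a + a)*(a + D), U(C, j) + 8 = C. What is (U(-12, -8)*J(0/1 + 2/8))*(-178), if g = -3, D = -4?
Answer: 24920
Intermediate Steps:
U(C, j) = -8 + C
X(a) = 2*a*(-4 + a) (X(a) = (a + a)*(a - 4) = (2*a)*(-4 + a) = 2*a*(-4 + a))
J(k) = 7 (J(k) = 2*(-1)*(-4 - 1) - 3 = 2*(-1)*(-5) - 3 = 10 - 3 = 7)
(U(-12, -8)*J(0/1 + 2/8))*(-178) = ((-8 - 12)*7)*(-178) = -20*7*(-178) = -140*(-178) = 24920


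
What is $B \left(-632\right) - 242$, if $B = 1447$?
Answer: $-914746$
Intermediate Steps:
$B \left(-632\right) - 242 = 1447 \left(-632\right) - 242 = -914504 - 242 = -914746$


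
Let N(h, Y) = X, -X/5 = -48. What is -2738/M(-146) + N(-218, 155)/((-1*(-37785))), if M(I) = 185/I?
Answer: 27215356/12595 ≈ 2160.8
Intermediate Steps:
X = 240 (X = -5*(-48) = 240)
N(h, Y) = 240
-2738/M(-146) + N(-218, 155)/((-1*(-37785))) = -2738/(185/(-146)) + 240/((-1*(-37785))) = -2738/(185*(-1/146)) + 240/37785 = -2738/(-185/146) + 240*(1/37785) = -2738*(-146/185) + 16/2519 = 10804/5 + 16/2519 = 27215356/12595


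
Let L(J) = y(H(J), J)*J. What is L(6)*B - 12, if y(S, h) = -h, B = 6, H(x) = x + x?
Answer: -228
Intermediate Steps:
H(x) = 2*x
L(J) = -J² (L(J) = (-J)*J = -J²)
L(6)*B - 12 = -1*6²*6 - 12 = -1*36*6 - 12 = -36*6 - 12 = -216 - 12 = -228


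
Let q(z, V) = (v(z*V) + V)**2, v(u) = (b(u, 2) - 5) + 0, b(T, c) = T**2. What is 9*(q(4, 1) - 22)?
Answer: 1098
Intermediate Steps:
v(u) = -5 + u**2 (v(u) = (u**2 - 5) + 0 = (-5 + u**2) + 0 = -5 + u**2)
q(z, V) = (-5 + V + V**2*z**2)**2 (q(z, V) = ((-5 + (z*V)**2) + V)**2 = ((-5 + (V*z)**2) + V)**2 = ((-5 + V**2*z**2) + V)**2 = (-5 + V + V**2*z**2)**2)
9*(q(4, 1) - 22) = 9*((-5 + 1 + 1**2*4**2)**2 - 22) = 9*((-5 + 1 + 1*16)**2 - 22) = 9*((-5 + 1 + 16)**2 - 22) = 9*(12**2 - 22) = 9*(144 - 22) = 9*122 = 1098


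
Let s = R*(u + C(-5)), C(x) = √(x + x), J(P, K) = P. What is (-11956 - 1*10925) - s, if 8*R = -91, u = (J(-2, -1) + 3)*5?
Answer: -182593/8 + 91*I*√10/8 ≈ -22824.0 + 35.971*I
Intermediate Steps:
C(x) = √2*√x (C(x) = √(2*x) = √2*√x)
u = 5 (u = (-2 + 3)*5 = 1*5 = 5)
R = -91/8 (R = (⅛)*(-91) = -91/8 ≈ -11.375)
s = -455/8 - 91*I*√10/8 (s = -91*(5 + √2*√(-5))/8 = -91*(5 + √2*(I*√5))/8 = -91*(5 + I*√10)/8 = -455/8 - 91*I*√10/8 ≈ -56.875 - 35.971*I)
(-11956 - 1*10925) - s = (-11956 - 1*10925) - (-455/8 - 91*I*√10/8) = (-11956 - 10925) + (455/8 + 91*I*√10/8) = -22881 + (455/8 + 91*I*√10/8) = -182593/8 + 91*I*√10/8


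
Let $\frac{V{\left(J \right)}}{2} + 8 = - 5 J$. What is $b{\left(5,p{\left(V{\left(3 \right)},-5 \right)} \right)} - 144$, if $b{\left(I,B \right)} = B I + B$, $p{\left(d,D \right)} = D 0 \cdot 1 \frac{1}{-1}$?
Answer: $-144$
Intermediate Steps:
$V{\left(J \right)} = -16 - 10 J$ ($V{\left(J \right)} = -16 + 2 \left(- 5 J\right) = -16 - 10 J$)
$p{\left(d,D \right)} = 0$ ($p{\left(d,D \right)} = 0 \cdot 1 \left(-1\right) = 0 \left(-1\right) = 0$)
$b{\left(I,B \right)} = B + B I$
$b{\left(5,p{\left(V{\left(3 \right)},-5 \right)} \right)} - 144 = 0 \left(1 + 5\right) - 144 = 0 \cdot 6 - 144 = 0 - 144 = -144$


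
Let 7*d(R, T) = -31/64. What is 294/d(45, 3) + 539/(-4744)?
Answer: -624858437/147064 ≈ -4248.9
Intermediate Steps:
d(R, T) = -31/448 (d(R, T) = (-31/64)/7 = (-31*1/64)/7 = (1/7)*(-31/64) = -31/448)
294/d(45, 3) + 539/(-4744) = 294/(-31/448) + 539/(-4744) = 294*(-448/31) + 539*(-1/4744) = -131712/31 - 539/4744 = -624858437/147064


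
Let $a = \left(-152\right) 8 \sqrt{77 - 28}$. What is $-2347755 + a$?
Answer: $-2356267$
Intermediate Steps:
$a = -8512$ ($a = - 1216 \sqrt{49} = \left(-1216\right) 7 = -8512$)
$-2347755 + a = -2347755 - 8512 = -2356267$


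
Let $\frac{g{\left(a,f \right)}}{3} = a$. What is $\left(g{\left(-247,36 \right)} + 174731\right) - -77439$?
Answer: $251429$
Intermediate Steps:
$g{\left(a,f \right)} = 3 a$
$\left(g{\left(-247,36 \right)} + 174731\right) - -77439 = \left(3 \left(-247\right) + 174731\right) - -77439 = \left(-741 + 174731\right) + 77439 = 173990 + 77439 = 251429$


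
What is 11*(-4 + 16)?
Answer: 132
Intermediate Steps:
11*(-4 + 16) = 11*12 = 132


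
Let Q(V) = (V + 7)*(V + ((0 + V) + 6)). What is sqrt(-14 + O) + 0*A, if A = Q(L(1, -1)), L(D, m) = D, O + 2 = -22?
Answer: I*sqrt(38) ≈ 6.1644*I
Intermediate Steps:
O = -24 (O = -2 - 22 = -24)
Q(V) = (6 + 2*V)*(7 + V) (Q(V) = (7 + V)*(V + (V + 6)) = (7 + V)*(V + (6 + V)) = (7 + V)*(6 + 2*V) = (6 + 2*V)*(7 + V))
A = 64 (A = 42 + 2*1**2 + 20*1 = 42 + 2*1 + 20 = 42 + 2 + 20 = 64)
sqrt(-14 + O) + 0*A = sqrt(-14 - 24) + 0*64 = sqrt(-38) + 0 = I*sqrt(38) + 0 = I*sqrt(38)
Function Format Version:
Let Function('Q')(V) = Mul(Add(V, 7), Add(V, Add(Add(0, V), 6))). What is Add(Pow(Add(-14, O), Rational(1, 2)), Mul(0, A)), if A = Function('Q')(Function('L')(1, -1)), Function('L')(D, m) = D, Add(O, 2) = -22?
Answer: Mul(I, Pow(38, Rational(1, 2))) ≈ Mul(6.1644, I)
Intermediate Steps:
O = -24 (O = Add(-2, -22) = -24)
Function('Q')(V) = Mul(Add(6, Mul(2, V)), Add(7, V)) (Function('Q')(V) = Mul(Add(7, V), Add(V, Add(V, 6))) = Mul(Add(7, V), Add(V, Add(6, V))) = Mul(Add(7, V), Add(6, Mul(2, V))) = Mul(Add(6, Mul(2, V)), Add(7, V)))
A = 64 (A = Add(42, Mul(2, Pow(1, 2)), Mul(20, 1)) = Add(42, Mul(2, 1), 20) = Add(42, 2, 20) = 64)
Add(Pow(Add(-14, O), Rational(1, 2)), Mul(0, A)) = Add(Pow(Add(-14, -24), Rational(1, 2)), Mul(0, 64)) = Add(Pow(-38, Rational(1, 2)), 0) = Add(Mul(I, Pow(38, Rational(1, 2))), 0) = Mul(I, Pow(38, Rational(1, 2)))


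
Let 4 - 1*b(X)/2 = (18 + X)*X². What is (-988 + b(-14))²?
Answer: 6492304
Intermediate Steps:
b(X) = 8 - 2*X²*(18 + X) (b(X) = 8 - 2*(18 + X)*X² = 8 - 2*X²*(18 + X))
(-988 + b(-14))² = (-988 + (8 - 36*(-14)² - 2*(-14)³))² = (-988 + (8 - 36*196 - 2*(-2744)))² = (-988 + (8 - 7056 + 5488))² = (-988 - 1560)² = (-2548)² = 6492304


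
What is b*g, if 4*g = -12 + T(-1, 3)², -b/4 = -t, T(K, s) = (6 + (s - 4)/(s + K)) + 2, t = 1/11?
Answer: 177/44 ≈ 4.0227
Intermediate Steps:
t = 1/11 ≈ 0.090909
T(K, s) = 8 + (-4 + s)/(K + s) (T(K, s) = (6 + (-4 + s)/(K + s)) + 2 = 8 + (-4 + s)/(K + s))
b = 4/11 (b = -(-4)/11 = -4*(-1/11) = 4/11 ≈ 0.36364)
g = 177/16 (g = (-12 + ((-4 + 8*(-1) + 9*3)/(-1 + 3))²)/4 = (-12 + ((-4 - 8 + 27)/2)²)/4 = (-12 + ((½)*15)²)/4 = (-12 + (15/2)²)/4 = (-12 + 225/4)/4 = (¼)*(177/4) = 177/16 ≈ 11.063)
b*g = (4/11)*(177/16) = 177/44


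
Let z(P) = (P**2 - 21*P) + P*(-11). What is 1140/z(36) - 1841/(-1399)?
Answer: 154997/16788 ≈ 9.2326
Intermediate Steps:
z(P) = P**2 - 32*P (z(P) = (P**2 - 21*P) - 11*P = P**2 - 32*P)
1140/z(36) - 1841/(-1399) = 1140/((36*(-32 + 36))) - 1841/(-1399) = 1140/((36*4)) - 1841*(-1/1399) = 1140/144 + 1841/1399 = 1140*(1/144) + 1841/1399 = 95/12 + 1841/1399 = 154997/16788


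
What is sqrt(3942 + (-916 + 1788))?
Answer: sqrt(4814) ≈ 69.383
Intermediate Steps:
sqrt(3942 + (-916 + 1788)) = sqrt(3942 + 872) = sqrt(4814)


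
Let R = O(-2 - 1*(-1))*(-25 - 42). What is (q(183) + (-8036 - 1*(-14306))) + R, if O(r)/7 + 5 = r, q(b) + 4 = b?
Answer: 9263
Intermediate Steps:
q(b) = -4 + b
O(r) = -35 + 7*r
R = 2814 (R = (-35 + 7*(-2 - 1*(-1)))*(-25 - 42) = (-35 + 7*(-2 + 1))*(-67) = (-35 + 7*(-1))*(-67) = (-35 - 7)*(-67) = -42*(-67) = 2814)
(q(183) + (-8036 - 1*(-14306))) + R = ((-4 + 183) + (-8036 - 1*(-14306))) + 2814 = (179 + (-8036 + 14306)) + 2814 = (179 + 6270) + 2814 = 6449 + 2814 = 9263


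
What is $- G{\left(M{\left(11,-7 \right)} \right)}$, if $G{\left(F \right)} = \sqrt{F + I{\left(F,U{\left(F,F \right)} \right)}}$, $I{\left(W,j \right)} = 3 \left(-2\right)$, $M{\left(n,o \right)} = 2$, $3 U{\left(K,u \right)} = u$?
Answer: $- 2 i \approx - 2.0 i$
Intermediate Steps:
$U{\left(K,u \right)} = \frac{u}{3}$
$I{\left(W,j \right)} = -6$
$G{\left(F \right)} = \sqrt{-6 + F}$ ($G{\left(F \right)} = \sqrt{F - 6} = \sqrt{-6 + F}$)
$- G{\left(M{\left(11,-7 \right)} \right)} = - \sqrt{-6 + 2} = - \sqrt{-4} = - 2 i$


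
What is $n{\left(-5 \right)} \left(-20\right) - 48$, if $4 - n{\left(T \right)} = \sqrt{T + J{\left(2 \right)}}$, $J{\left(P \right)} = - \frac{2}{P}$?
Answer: $-128 + 20 i \sqrt{6} \approx -128.0 + 48.99 i$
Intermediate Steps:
$n{\left(T \right)} = 4 - \sqrt{-1 + T}$ ($n{\left(T \right)} = 4 - \sqrt{T - \frac{2}{2}} = 4 - \sqrt{T - 1} = 4 - \sqrt{-1 + T}$)
$n{\left(-5 \right)} \left(-20\right) - 48 = \left(4 - \sqrt{-1 - 5}\right) \left(-20\right) - 48 = \left(4 - \sqrt{-6}\right) \left(-20\right) - 48 = \left(4 - i \sqrt{6}\right) \left(-20\right) - 48 = \left(-80 + 20 i \sqrt{6}\right) - 48 = -128 + 20 i \sqrt{6}$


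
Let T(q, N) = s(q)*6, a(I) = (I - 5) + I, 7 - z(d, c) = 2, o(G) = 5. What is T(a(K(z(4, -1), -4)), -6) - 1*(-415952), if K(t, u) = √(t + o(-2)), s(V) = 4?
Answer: 415976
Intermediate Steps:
z(d, c) = 5 (z(d, c) = 7 - 1*2 = 7 - 2 = 5)
K(t, u) = √(5 + t) (K(t, u) = √(t + 5) = √(5 + t))
a(I) = -5 + 2*I (a(I) = (-5 + I) + I = -5 + 2*I)
T(q, N) = 24 (T(q, N) = 4*6 = 24)
T(a(K(z(4, -1), -4)), -6) - 1*(-415952) = 24 - 1*(-415952) = 24 + 415952 = 415976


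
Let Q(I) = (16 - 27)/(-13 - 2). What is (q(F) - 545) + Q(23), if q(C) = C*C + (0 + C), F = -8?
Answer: -7324/15 ≈ -488.27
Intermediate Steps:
q(C) = C + C² (q(C) = C² + C = C + C²)
Q(I) = 11/15 (Q(I) = -11/(-15) = -11*(-1/15) = 11/15)
(q(F) - 545) + Q(23) = (-8*(1 - 8) - 545) + 11/15 = (-8*(-7) - 545) + 11/15 = (56 - 545) + 11/15 = -489 + 11/15 = -7324/15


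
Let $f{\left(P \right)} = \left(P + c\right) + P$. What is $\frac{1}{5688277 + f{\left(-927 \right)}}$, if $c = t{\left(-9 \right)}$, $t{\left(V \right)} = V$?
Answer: $\frac{1}{5686414} \approx 1.7586 \cdot 10^{-7}$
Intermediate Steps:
$c = -9$
$f{\left(P \right)} = -9 + 2 P$ ($f{\left(P \right)} = \left(P - 9\right) + P = \left(-9 + P\right) + P = -9 + 2 P$)
$\frac{1}{5688277 + f{\left(-927 \right)}} = \frac{1}{5688277 + \left(-9 + 2 \left(-927\right)\right)} = \frac{1}{5688277 - 1863} = \frac{1}{5686414}$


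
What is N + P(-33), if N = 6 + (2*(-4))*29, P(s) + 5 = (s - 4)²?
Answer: 1138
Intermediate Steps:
P(s) = -5 + (-4 + s)² (P(s) = -5 + (s - 4)² = -5 + (-4 + s)²)
N = -226 (N = 6 - 8*29 = 6 - 232 = -226)
N + P(-33) = -226 + (-5 + (-4 - 33)²) = -226 + (-5 + (-37)²) = -226 + (-5 + 1369) = -226 + 1364 = 1138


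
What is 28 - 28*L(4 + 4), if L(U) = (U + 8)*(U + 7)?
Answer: -6692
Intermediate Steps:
L(U) = (7 + U)*(8 + U) (L(U) = (8 + U)*(7 + U) = (7 + U)*(8 + U))
28 - 28*L(4 + 4) = 28 - 28*(56 + (4 + 4)**2 + 15*(4 + 4)) = 28 - 28*(56 + 8**2 + 15*8) = 28 - 28*(56 + 64 + 120) = 28 - 28*240 = 28 - 6720 = -6692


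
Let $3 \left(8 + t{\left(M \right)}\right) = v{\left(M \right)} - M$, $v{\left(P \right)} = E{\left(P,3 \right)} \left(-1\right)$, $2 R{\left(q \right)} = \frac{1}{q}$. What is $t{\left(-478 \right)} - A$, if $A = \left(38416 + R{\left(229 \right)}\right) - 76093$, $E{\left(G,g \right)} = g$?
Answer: $\frac{51974753}{1374} \approx 37827.0$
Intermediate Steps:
$R{\left(q \right)} = \frac{1}{2 q}$
$v{\left(P \right)} = -3$ ($v{\left(P \right)} = 3 \left(-1\right) = -3$)
$t{\left(M \right)} = -9 - \frac{M}{3}$ ($t{\left(M \right)} = -8 + \frac{-3 - M}{3} = -8 - \left(1 + \frac{M}{3}\right) = -9 - \frac{M}{3}$)
$A = - \frac{17256065}{458}$ ($A = \left(38416 + \frac{1}{2 \cdot 229}\right) - 76093 = \left(38416 + \frac{1}{2} \cdot \frac{1}{229}\right) - 76093 = \left(38416 + \frac{1}{458}\right) - 76093 = \frac{17594529}{458} - 76093 = - \frac{17256065}{458} \approx -37677.0$)
$t{\left(-478 \right)} - A = \left(-9 - - \frac{478}{3}\right) - - \frac{17256065}{458} = \left(-9 + \frac{478}{3}\right) + \frac{17256065}{458} = \frac{451}{3} + \frac{17256065}{458} = \frac{51974753}{1374}$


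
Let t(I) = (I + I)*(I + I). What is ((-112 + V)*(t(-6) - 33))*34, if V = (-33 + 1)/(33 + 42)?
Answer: -10607456/25 ≈ -4.2430e+5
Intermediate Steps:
t(I) = 4*I**2 (t(I) = (2*I)*(2*I) = 4*I**2)
V = -32/75 ≈ -0.42667
((-112 + V)*(t(-6) - 33))*34 = ((-112 - 32/75)*(4*(-6)**2 - 33))*34 = -8432*(4*36 - 33)/75*34 = -8432*(144 - 33)/75*34 = -8432/75*111*34 = -311984/25*34 = -10607456/25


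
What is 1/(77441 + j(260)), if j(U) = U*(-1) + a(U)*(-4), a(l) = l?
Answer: 1/76141 ≈ 1.3134e-5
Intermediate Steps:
j(U) = -5*U (j(U) = U*(-1) + U*(-4) = -U - 4*U = -5*U)
1/(77441 + j(260)) = 1/(77441 - 5*260) = 1/(77441 - 1300) = 1/76141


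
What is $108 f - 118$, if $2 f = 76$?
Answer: $3986$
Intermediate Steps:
$f = 38$ ($f = \frac{1}{2} \cdot 76 = 38$)
$108 f - 118 = 108 \cdot 38 - 118 = 4104 - 118 = 3986$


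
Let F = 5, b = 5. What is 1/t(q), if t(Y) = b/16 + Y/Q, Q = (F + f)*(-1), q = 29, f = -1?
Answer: -16/111 ≈ -0.14414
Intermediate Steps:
Q = -4 (Q = (5 - 1)*(-1) = 4*(-1) = -4)
t(Y) = 5/16 - Y/4 (t(Y) = 5/16 + Y/(-4) = 5*(1/16) + Y*(-¼) = 5/16 - Y/4)
1/t(q) = 1/(5/16 - ¼*29) = 1/(5/16 - 29/4) = 1/(-111/16) = -16/111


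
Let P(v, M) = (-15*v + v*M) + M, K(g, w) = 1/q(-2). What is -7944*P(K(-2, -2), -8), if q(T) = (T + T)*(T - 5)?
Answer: 490542/7 ≈ 70077.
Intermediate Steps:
q(T) = 2*T*(-5 + T) (q(T) = (2*T)*(-5 + T) = 2*T*(-5 + T))
K(g, w) = 1/28 (K(g, w) = 1/(2*(-2)*(-5 - 2)) = 1/(2*(-2)*(-7)) = 1/28)
P(v, M) = M - 15*v + M*v (P(v, M) = (-15*v + M*v) + M = M - 15*v + M*v)
-7944*P(K(-2, -2), -8) = -7944*(-8 - 15*1/28 - 8*1/28) = -7944*(-8 - 15/28 - 2/7) = -7944*(-247/28) = 490542/7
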